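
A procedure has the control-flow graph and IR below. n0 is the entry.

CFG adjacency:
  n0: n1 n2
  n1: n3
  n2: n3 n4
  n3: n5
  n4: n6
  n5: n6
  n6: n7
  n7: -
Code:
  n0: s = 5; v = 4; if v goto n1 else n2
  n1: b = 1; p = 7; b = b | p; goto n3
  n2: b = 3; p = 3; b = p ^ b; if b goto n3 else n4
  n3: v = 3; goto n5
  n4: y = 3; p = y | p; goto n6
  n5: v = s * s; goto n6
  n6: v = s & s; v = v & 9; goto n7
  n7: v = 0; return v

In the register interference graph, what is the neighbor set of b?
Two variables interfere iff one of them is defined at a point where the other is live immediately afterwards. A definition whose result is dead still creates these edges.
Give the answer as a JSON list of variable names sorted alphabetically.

Answer: ["p", "s"]

Derivation:
Block summaries:
  n0: def={s,v} ue=∅
  n1: def={b,p} ue=∅
  n2: def={b,p} ue=∅
  n3: def={v} ue=∅
  n4: def={p,y} ue={p}
  n5: def={v} ue={s}
  n6: def={v} ue={s}
  n7: def={v} ue=∅

Live sets:
  n0: in=∅ out={s}
  n1: in={s} out={s}
  n2: in={s} out={p,s}
  n3: in={s} out={s}
  n4: in={p,s} out={s}
  n5: in={s} out={s}
  n6: in={s} out=∅
  n7: in=∅ out=∅

Interference:
  b: {p,s}
  p: {b,s,y}
  s: {b,p,v,y}
  v: {s}
  y: {p,s}

N(b) = ["p", "s"]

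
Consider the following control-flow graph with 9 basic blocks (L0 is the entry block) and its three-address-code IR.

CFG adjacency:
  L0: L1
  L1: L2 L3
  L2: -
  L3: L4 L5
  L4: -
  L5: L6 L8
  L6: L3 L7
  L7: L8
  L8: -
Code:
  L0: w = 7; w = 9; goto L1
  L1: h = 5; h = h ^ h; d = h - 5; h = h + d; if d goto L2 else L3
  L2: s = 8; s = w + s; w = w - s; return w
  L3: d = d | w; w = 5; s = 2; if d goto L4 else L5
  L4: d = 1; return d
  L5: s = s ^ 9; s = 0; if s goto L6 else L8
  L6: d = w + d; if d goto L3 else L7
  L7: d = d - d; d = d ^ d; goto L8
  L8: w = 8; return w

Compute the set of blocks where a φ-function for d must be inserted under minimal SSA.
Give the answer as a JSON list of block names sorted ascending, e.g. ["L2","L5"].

idom tree: L1←L0 L2←L1 L3←L1 L4←L3 L5←L3 L6←L5 L7←L6 L8←L5
Dom∩ at merges:
  L3: preds {L1,L6}: {L0,L1} ∩ {L0,L1,L3,L5,L6} = {L0,L1}; idom=L1
  L8: preds {L5,L7}: {L0,L1,L3,L5} ∩ {L0,L1,L3,L5,L6,L7} = {L0,L1,L3,L5}; idom=L5

DF derivation:
  join L3 pred L1: · stop@L1
  join L3 pred L6: L6→L5→L3 stop@L1
  join L8 pred L5: · stop@L5
  join L8 pred L7: L7→L6 stop@L5
  L0 → ∅
  L1 → ∅
  L2 → ∅
  L3 → {L3}
  L4 → ∅
  L5 → {L3}
  L6 → {L3,L8}
  L7 → {L8}
  L8 → ∅

φ for d: defs {L1,L3,L4,L6,L7}
  DF⁺ = {L3,L8}

Answer: ["L3", "L8"]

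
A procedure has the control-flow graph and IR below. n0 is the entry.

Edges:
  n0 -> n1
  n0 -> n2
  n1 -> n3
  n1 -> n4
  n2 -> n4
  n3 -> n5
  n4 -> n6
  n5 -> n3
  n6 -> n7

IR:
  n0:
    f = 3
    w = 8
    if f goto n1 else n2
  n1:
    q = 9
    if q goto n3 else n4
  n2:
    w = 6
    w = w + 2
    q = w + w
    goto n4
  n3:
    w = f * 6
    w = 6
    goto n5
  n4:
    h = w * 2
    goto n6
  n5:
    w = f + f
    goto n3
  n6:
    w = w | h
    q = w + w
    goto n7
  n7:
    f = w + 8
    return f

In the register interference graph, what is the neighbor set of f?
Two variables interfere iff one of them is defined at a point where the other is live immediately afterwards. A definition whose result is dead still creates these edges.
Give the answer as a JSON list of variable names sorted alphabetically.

Answer: ["q", "w"]

Analysis:
Per-block:
  n0 def {f,w} use ∅
  n1 def {q} use ∅
  n2 def {q,w} use ∅
  n3 def {w} use {f}
  n4 def {h} use {w}
  n5 def {w} use {f}
  n6 def {q,w} use {h,w}
  n7 def {f} use {w}

Backward fixpoint:
  live n0: ∅→{f,w}
  live n1: {f,w}→{f,w}
  live n2: ∅→{w}
  live n3: {f}→{f}
  live n4: {w}→{h,w}
  live n5: {f}→{f}
  live n6: {h,w}→{w}
  live n7: {w}→∅

Conflict graph:
  f↔{q,w}
  h↔{w}
  q↔{f,w}
  w↔{f,h,q}

N(f) = ["q", "w"]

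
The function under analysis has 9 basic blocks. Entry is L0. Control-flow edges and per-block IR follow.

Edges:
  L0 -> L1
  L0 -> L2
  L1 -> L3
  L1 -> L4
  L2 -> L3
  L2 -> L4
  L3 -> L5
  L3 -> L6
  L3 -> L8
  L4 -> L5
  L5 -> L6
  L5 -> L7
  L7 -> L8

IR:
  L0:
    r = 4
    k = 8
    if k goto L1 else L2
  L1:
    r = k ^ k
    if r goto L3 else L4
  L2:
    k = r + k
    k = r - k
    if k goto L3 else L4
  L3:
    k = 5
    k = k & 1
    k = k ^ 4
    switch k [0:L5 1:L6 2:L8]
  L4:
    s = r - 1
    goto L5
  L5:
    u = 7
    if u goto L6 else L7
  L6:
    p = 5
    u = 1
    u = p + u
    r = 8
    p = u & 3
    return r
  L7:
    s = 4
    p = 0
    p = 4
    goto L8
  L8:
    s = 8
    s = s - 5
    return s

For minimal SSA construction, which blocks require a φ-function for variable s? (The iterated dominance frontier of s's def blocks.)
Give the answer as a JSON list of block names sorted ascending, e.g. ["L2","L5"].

Answer: ["L5", "L6", "L8"]

Analysis:
idom tree: L1←L0 L2←L0 L3←L0 L4←L0 L5←L0 L6←L0 L7←L5 L8←L0
Dom at joins:
  L3: preds {L1,L2}: {L0,L1} ∩ {L0,L2} = {L0}; idom=L0
  L4: preds {L1,L2}: {L0,L1} ∩ {L0,L2} = {L0}; idom=L0
  L5: preds {L3,L4}: {L0,L3} ∩ {L0,L4} = {L0}; idom=L0
  L6: preds {L3,L5}: {L0,L3} ∩ {L0,L5} = {L0}; idom=L0
  L8: preds {L3,L7}: {L0,L3} ∩ {L0,L5,L7} = {L0}; idom=L0

DF walk-up:
  L3←L1: walk L1 to L0
  L3←L2: walk L2 to L0
  L4←L1: walk L1 to L0
  L4←L2: walk L2 to L0
  L5←L3: walk L3 to L0
  L5←L4: walk L4 to L0
  L6←L3: walk L3 to L0
  L6←L5: walk L5 to L0
  L8←L3: walk L3 to L0
  L8←L7: walk L7→L5 to L0
  DF(L0)=∅
  DF(L1)={L3,L4}
  DF(L2)={L3,L4}
  DF(L3)={L5,L6,L8}
  DF(L4)={L5}
  DF(L5)={L6,L8}
  DF(L6)=∅
  DF(L7)={L8}
  DF(L8)=∅

φ for s: defs {L4,L7,L8}
  DF⁺ = {L5,L6,L8}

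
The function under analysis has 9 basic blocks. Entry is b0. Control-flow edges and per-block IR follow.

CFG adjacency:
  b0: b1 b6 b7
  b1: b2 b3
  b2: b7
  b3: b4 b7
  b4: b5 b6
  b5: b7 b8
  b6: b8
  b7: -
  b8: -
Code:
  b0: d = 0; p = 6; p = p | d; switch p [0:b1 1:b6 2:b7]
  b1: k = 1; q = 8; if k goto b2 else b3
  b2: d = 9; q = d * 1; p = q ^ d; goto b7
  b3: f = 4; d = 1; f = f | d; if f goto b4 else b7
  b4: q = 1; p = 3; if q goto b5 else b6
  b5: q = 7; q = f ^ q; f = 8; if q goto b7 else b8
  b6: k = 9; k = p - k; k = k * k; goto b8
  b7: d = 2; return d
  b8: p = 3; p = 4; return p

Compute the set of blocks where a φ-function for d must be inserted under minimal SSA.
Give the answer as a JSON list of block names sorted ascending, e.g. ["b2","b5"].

Answer: ["b6", "b7", "b8"]

Derivation:
idom tree: b1←b0 b2←b1 b3←b1 b4←b3 b5←b4 b6←b0 b7←b0 b8←b0
Dom at joins:
  b6: preds {b0,b4}: {b0} ∩ {b0,b1,b3,b4} = {b0}; idom=b0
  b7: preds {b0,b2,b3,b5}: {b0} ∩ {b0,b1,b2} ∩ {b0,b1,b3} ∩ {b0,b1,b3,b4,b5} = {b0}; idom=b0
  b8: preds {b5,b6}: {b0,b1,b3,b4,b5} ∩ {b0,b6} = {b0}; idom=b0

DF derivation:
  join b6 pred b0: · stop@b0
  join b6 pred b4: b4→b3→b1 stop@b0
  join b7 pred b0: · stop@b0
  join b7 pred b2: b2→b1 stop@b0
  join b7 pred b3: b3→b1 stop@b0
  join b7 pred b5: b5→b4→b3→b1 stop@b0
  join b8 pred b5: b5→b4→b3→b1 stop@b0
  join b8 pred b6: b6 stop@b0
  b0: DF=∅
  b1: DF={b6,b7,b8}
  b2: DF={b7}
  b3: DF={b6,b7,b8}
  b4: DF={b6,b7,b8}
  b5: DF={b7,b8}
  b6: DF={b8}
  b7: DF=∅
  b8: DF=∅

φ for d: defs {b0,b2,b3,b7}
  DF⁺ = {b6,b7,b8}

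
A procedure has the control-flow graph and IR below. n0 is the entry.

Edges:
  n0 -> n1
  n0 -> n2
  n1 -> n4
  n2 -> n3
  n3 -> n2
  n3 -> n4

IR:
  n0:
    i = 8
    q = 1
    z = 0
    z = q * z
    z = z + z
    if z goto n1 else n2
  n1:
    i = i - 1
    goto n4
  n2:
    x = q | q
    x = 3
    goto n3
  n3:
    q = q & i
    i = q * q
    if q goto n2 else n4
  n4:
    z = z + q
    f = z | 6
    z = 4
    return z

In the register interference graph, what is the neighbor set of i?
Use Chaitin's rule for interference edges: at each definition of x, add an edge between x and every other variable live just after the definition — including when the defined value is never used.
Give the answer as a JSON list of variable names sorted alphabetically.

Block summaries:
  n0: def={i,q,z} ue=∅
  n1: def={i} ue={i}
  n2: def={x} ue={q}
  n3: def={i,q} ue={i,q}
  n4: def={f,z} ue={q,z}

Backward fixpoint:
  n0: in=∅ out={i,q,z}
  n1: in={i,q,z} out={q,z}
  n2: in={i,q,z} out={i,q,z}
  n3: in={i,q,z} out={i,q,z}
  n4: in={q,z} out=∅

Conflict graph:
  f↔∅
  i↔{q,x,z}
  q↔{i,x,z}
  x↔{i,q,z}
  z↔{i,q,x}

N(i) = ["q", "x", "z"]

Answer: ["q", "x", "z"]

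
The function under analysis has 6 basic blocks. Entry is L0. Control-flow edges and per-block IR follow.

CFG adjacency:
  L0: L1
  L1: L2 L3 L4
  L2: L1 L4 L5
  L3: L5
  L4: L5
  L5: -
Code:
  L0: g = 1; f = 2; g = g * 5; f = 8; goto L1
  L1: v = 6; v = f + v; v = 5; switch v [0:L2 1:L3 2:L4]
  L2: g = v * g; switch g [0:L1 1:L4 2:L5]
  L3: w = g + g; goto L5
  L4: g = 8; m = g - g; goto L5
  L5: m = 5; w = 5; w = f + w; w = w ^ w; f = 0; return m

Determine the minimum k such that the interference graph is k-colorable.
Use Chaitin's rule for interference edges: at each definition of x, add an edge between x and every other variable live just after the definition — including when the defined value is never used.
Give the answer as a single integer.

Answer: 3

Analysis:
def/use:
  L0: {f,g} / ∅
  L1: {v} / {f}
  L2: {g} / {g,v}
  L3: {w} / {g}
  L4: {g,m} / ∅
  L5: {f,m,w} / {f}

Backward fixpoint:
  live L0: ∅→{f,g}
  live L1: {f,g}→{f,g,v}
  live L2: {f,g,v}→{f,g}
  live L3: {f,g}→{f}
  live L4: {f}→{f}
  live L5: {f}→∅

Conflict graph:
  f: {g,m,v,w}
  g: {f,v}
  m: {f,w}
  v: {f,g}
  w: {f,m}

Registers:
  {f,g,v} pairwise interfere (3-clique) ⇒ χ ≥ 3
  assign f→c0 g→c1 m→c1 v→c2 w→c2 — no edge inside a register ⇒ χ ≤ 3
  χ = 3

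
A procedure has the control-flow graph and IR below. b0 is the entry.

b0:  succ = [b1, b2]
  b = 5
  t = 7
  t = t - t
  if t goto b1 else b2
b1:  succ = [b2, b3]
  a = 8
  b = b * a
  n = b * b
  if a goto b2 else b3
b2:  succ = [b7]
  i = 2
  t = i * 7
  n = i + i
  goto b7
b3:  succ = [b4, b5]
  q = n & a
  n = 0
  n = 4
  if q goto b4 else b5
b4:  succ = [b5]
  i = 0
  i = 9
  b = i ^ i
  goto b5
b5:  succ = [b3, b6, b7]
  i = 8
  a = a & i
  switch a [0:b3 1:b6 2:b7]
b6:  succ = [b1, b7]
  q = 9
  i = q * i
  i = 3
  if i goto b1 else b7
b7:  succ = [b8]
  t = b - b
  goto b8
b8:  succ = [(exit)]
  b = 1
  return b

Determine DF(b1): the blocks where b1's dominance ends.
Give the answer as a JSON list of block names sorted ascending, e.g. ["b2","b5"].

idom tree: b1←b0 b2←b0 b3←b1 b4←b3 b5←b3 b6←b5 b7←b0 b8←b7
Dom at joins:
  b1: preds {b0,b6}: {b0} ∩ {b0,b1,b3,b5,b6} = {b0}; idom=b0
  b2: preds {b0,b1}: {b0} ∩ {b0,b1} = {b0}; idom=b0
  b3: preds {b1,b5}: {b0,b1} ∩ {b0,b1,b3,b5} = {b0,b1}; idom=b1
  b5: preds {b3,b4}: {b0,b1,b3} ∩ {b0,b1,b3,b4} = {b0,b1,b3}; idom=b3
  b7: preds {b2,b5,b6}: {b0,b2} ∩ {b0,b1,b3,b5} ∩ {b0,b1,b3,b5,b6} = {b0}; idom=b0

DF walk-up:
  join b1 pred b0: · stop@b0
  join b1 pred b6: b6→b5→b3→b1 stop@b0
  join b2 pred b0: · stop@b0
  join b2 pred b1: b1 stop@b0
  join b3 pred b1: · stop@b1
  join b3 pred b5: b5→b3 stop@b1
  join b5 pred b3: · stop@b3
  join b5 pred b4: b4 stop@b3
  join b7 pred b2: b2 stop@b0
  join b7 pred b5: b5→b3→b1 stop@b0
  join b7 pred b6: b6→b5→b3→b1 stop@b0
  b0: DF=∅
  b1: DF={b1,b2,b7}
  b2: DF={b7}
  b3: DF={b1,b3,b7}
  b4: DF={b5}
  b5: DF={b1,b3,b7}
  b6: DF={b1,b7}
  b7: DF=∅
  b8: DF=∅

DF(b1) = ["b1", "b2", "b7"]

Answer: ["b1", "b2", "b7"]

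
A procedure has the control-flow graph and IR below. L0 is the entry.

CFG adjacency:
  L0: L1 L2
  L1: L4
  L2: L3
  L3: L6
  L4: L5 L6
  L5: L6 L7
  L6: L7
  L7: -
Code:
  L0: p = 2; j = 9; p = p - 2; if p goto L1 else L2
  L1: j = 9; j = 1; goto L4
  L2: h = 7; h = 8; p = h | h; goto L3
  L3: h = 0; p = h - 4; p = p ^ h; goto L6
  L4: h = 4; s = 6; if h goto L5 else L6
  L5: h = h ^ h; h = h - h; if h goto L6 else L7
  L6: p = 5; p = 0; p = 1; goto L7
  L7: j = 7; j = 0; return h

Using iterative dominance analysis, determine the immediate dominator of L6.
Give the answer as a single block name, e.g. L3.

idom tree: L1←L0 L2←L0 L3←L2 L4←L1 L5←L4 L6←L0 L7←L0
Dom at joins:
  L6: preds {L3,L4,L5}: {L0,L2,L3} ∩ {L0,L1,L4} ∩ {L0,L1,L4,L5} = {L0}; idom=L0
  L7: preds {L5,L6}: {L0,L1,L4,L5} ∩ {L0,L6} = {L0}; idom=L0

idom(L6) = L0

Answer: L0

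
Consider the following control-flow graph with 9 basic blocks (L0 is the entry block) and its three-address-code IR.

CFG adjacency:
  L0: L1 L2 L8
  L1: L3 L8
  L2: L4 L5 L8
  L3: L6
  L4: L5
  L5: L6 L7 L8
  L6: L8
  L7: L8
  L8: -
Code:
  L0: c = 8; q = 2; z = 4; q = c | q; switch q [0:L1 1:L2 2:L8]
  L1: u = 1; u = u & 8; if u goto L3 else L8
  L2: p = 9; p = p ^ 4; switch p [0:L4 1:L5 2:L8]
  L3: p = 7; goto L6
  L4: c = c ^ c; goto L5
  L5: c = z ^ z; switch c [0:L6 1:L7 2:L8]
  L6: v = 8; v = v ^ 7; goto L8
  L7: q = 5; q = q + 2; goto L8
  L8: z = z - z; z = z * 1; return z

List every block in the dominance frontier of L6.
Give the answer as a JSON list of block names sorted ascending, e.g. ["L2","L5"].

Answer: ["L8"]

Analysis:
idom tree: L1←L0 L2←L0 L3←L1 L4←L2 L5←L2 L6←L0 L7←L5 L8←L0
Dom∩ at merges:
  L5: preds {L2,L4}: {L0,L2} ∩ {L0,L2,L4} = {L0,L2}; idom=L2
  L6: preds {L3,L5}: {L0,L1,L3} ∩ {L0,L2,L5} = {L0}; idom=L0
  L8: preds {L0,L1,L2,L5,L6,L7}: {L0} ∩ {L0,L1} ∩ {L0,L2} ∩ {L0,L2,L5} ∩ {L0,L6} ∩ {L0,L2,L5,L7} = {L0}; idom=L0

DF walk-up:
  L5←L2: walk · to L2
  L5←L4: walk L4 to L2
  L6←L3: walk L3→L1 to L0
  L6←L5: walk L5→L2 to L0
  L8←L0: walk · to L0
  L8←L1: walk L1 to L0
  L8←L2: walk L2 to L0
  L8←L5: walk L5→L2 to L0
  L8←L6: walk L6 to L0
  L8←L7: walk L7→L5→L2 to L0
  L0: DF=∅
  L1: DF={L6,L8}
  L2: DF={L6,L8}
  L3: DF={L6}
  L4: DF={L5}
  L5: DF={L6,L8}
  L6: DF={L8}
  L7: DF={L8}
  L8: DF=∅

DF(L6) = ["L8"]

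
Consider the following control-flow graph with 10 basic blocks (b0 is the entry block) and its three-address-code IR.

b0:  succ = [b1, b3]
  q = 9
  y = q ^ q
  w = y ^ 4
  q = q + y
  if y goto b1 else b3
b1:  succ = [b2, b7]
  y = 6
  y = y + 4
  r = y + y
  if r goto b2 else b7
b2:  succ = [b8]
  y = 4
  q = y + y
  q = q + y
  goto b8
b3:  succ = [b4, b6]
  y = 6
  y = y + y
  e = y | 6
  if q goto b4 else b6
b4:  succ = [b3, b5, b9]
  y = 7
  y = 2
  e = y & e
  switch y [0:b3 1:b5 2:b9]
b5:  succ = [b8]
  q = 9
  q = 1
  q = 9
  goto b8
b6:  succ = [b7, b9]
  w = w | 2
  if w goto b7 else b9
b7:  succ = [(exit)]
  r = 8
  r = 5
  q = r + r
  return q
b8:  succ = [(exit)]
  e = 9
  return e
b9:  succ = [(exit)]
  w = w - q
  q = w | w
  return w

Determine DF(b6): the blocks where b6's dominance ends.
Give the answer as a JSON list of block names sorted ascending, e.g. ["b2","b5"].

Answer: ["b7", "b9"]

Working:
idom tree: b1←b0 b2←b1 b3←b0 b4←b3 b5←b4 b6←b3 b7←b0 b8←b0 b9←b3
Dom∩ at merges:
  b3: preds {b0,b4}: {b0} ∩ {b0,b3,b4} = {b0}; idom=b0
  b7: preds {b1,b6}: {b0,b1} ∩ {b0,b3,b6} = {b0}; idom=b0
  b8: preds {b2,b5}: {b0,b1,b2} ∩ {b0,b3,b4,b5} = {b0}; idom=b0
  b9: preds {b4,b6}: {b0,b3,b4} ∩ {b0,b3,b6} = {b0,b3}; idom=b3

DF walk-up:
  join b3 pred b0: · stop@b0
  join b3 pred b4: b4→b3 stop@b0
  join b7 pred b1: b1 stop@b0
  join b7 pred b6: b6→b3 stop@b0
  join b8 pred b2: b2→b1 stop@b0
  join b8 pred b5: b5→b4→b3 stop@b0
  join b9 pred b4: b4 stop@b3
  join b9 pred b6: b6 stop@b3
  b0 → ∅
  b1 → {b7,b8}
  b2 → {b8}
  b3 → {b3,b7,b8}
  b4 → {b3,b8,b9}
  b5 → {b8}
  b6 → {b7,b9}
  b7 → ∅
  b8 → ∅
  b9 → ∅

DF(b6) = ["b7", "b9"]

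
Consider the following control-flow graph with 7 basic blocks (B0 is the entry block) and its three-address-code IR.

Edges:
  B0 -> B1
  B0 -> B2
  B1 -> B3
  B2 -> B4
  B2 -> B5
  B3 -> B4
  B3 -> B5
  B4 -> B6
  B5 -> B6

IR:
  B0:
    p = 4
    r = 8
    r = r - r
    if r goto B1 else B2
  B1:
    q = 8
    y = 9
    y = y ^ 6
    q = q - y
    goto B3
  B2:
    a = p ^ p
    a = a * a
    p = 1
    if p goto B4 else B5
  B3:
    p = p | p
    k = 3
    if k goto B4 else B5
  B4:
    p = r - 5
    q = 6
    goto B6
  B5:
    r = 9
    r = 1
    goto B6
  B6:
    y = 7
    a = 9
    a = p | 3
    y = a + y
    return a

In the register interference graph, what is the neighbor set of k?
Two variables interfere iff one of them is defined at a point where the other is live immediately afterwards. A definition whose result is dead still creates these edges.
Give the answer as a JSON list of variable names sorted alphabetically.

Block summaries:
  B0: {p,r} / ∅
  B1: {q,y} / ∅
  B2: {a,p} / {p}
  B3: {k,p} / {p}
  B4: {p,q} / {r}
  B5: {r} / ∅
  B6: {a,y} / {p}

Live sets:
  B0 li=∅ lo={p,r}
  B1 li={p,r} lo={p,r}
  B2 li={p,r} lo={p,r}
  B3 li={p,r} lo={p,r}
  B4 li={r} lo={p}
  B5 li={p} lo={p}
  B6 li={p} lo=∅

Interference:
  a: {p,r,y}
  k: {p,r}
  p: {a,k,q,r,y}
  q: {p,r,y}
  r: {a,k,p,q,y}
  y: {a,p,q,r}

N(k) = ["p", "r"]

Answer: ["p", "r"]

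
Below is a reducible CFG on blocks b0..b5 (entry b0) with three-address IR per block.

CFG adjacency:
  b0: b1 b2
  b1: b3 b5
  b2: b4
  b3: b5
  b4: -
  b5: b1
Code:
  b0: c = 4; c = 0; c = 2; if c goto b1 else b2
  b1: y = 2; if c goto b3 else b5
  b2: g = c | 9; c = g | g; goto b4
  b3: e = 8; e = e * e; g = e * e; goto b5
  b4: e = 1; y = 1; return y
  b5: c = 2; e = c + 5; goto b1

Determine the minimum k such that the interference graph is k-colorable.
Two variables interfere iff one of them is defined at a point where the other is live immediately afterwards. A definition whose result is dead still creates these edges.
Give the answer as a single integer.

def/use:
  b0: def={c} ue=∅
  b1: def={y} ue={c}
  b2: def={c,g} ue={c}
  b3: def={e,g} ue=∅
  b4: def={e,y} ue=∅
  b5: def={c,e} ue=∅

Live sets:
  b0 li=∅ lo={c}
  b1 li={c} lo=∅
  b2 li={c} lo=∅
  b3 li=∅ lo=∅
  b4 li=∅ lo=∅
  b5 li=∅ lo={c}

Interference:
  c: {e,y}
  e: {c}
  g: ∅
  y: {c}

Registers:
  clique {c,e} ⇒ need ≥ 2
  assign c→c0 e→c1 g→c0 y→c1 — no edge inside a register ⇒ χ ≤ 2
  χ = 2

Answer: 2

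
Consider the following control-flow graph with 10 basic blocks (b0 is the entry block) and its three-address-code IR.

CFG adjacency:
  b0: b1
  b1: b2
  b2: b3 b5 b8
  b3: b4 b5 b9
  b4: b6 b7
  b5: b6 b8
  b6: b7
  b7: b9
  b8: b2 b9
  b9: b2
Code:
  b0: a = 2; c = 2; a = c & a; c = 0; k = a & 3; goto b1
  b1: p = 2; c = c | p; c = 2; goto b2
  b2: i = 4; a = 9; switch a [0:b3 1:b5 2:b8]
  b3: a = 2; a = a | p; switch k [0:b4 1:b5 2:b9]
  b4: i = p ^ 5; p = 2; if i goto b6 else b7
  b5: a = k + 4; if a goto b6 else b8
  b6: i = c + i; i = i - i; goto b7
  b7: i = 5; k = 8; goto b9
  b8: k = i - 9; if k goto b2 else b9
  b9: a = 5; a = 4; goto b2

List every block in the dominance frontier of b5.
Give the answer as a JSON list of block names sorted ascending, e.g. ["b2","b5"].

Answer: ["b6", "b8"]

Analysis:
idom tree: b1←b0 b2←b1 b3←b2 b4←b3 b5←b2 b6←b2 b7←b2 b8←b2 b9←b2
Join-block Dom:
  b2: preds {b1,b8,b9}: {b0,b1} ∩ {b0,b1,b2,b8} ∩ {b0,b1,b2,b9} = {b0,b1}; idom=b1
  b5: preds {b2,b3}: {b0,b1,b2} ∩ {b0,b1,b2,b3} = {b0,b1,b2}; idom=b2
  b6: preds {b4,b5}: {b0,b1,b2,b3,b4} ∩ {b0,b1,b2,b5} = {b0,b1,b2}; idom=b2
  b7: preds {b4,b6}: {b0,b1,b2,b3,b4} ∩ {b0,b1,b2,b6} = {b0,b1,b2}; idom=b2
  b8: preds {b2,b5}: {b0,b1,b2} ∩ {b0,b1,b2,b5} = {b0,b1,b2}; idom=b2
  b9: preds {b3,b7,b8}: {b0,b1,b2,b3} ∩ {b0,b1,b2,b7} ∩ {b0,b1,b2,b8} = {b0,b1,b2}; idom=b2

DF walk-up:
  b2←b1: walk · to b1
  b2←b8: walk b8→b2 to b1
  b2←b9: walk b9→b2 to b1
  b5←b2: walk · to b2
  b5←b3: walk b3 to b2
  b6←b4: walk b4→b3 to b2
  b6←b5: walk b5 to b2
  b7←b4: walk b4→b3 to b2
  b7←b6: walk b6 to b2
  b8←b2: walk · to b2
  b8←b5: walk b5 to b2
  b9←b3: walk b3 to b2
  b9←b7: walk b7 to b2
  b9←b8: walk b8 to b2
  b0: DF=∅
  b1: DF=∅
  b2: DF={b2}
  b3: DF={b5,b6,b7,b9}
  b4: DF={b6,b7}
  b5: DF={b6,b8}
  b6: DF={b7}
  b7: DF={b9}
  b8: DF={b2,b9}
  b9: DF={b2}

DF(b5) = ["b6", "b8"]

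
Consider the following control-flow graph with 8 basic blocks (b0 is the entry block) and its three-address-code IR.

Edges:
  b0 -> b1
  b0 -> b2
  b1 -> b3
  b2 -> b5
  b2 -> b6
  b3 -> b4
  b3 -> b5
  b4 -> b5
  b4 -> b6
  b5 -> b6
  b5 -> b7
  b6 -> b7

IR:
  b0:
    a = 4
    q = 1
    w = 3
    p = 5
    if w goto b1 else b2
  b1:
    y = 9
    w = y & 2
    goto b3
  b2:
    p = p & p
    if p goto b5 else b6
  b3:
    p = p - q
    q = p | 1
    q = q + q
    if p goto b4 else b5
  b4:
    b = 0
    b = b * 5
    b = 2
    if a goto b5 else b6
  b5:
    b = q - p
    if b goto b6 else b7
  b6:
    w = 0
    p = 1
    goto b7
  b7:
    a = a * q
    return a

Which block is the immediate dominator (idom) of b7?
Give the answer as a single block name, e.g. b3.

Answer: b0

Derivation:
idom tree: b1←b0 b2←b0 b3←b1 b4←b3 b5←b0 b6←b0 b7←b0
Join-block Dom:
  b5: preds {b2,b3,b4}: {b0,b2} ∩ {b0,b1,b3} ∩ {b0,b1,b3,b4} = {b0}; idom=b0
  b6: preds {b2,b4,b5}: {b0,b2} ∩ {b0,b1,b3,b4} ∩ {b0,b5} = {b0}; idom=b0
  b7: preds {b5,b6}: {b0,b5} ∩ {b0,b6} = {b0}; idom=b0

idom(b7) = b0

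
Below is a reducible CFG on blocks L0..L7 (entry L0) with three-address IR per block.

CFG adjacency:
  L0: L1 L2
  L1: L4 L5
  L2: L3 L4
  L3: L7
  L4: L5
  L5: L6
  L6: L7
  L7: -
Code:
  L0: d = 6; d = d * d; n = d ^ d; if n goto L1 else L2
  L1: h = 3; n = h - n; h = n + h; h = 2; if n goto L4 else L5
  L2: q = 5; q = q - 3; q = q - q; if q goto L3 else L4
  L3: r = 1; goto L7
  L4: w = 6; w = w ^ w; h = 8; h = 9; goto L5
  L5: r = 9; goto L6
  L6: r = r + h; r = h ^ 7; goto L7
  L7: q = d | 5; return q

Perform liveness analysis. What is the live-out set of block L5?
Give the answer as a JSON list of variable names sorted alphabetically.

def/use:
  L0 def {d,n} use ∅
  L1 def {h,n} use {n}
  L2 def {q} use ∅
  L3 def {r} use ∅
  L4 def {h,w} use ∅
  L5 def {r} use ∅
  L6 def {r} use {h,r}
  L7 def {q} use {d}

Live sets:
  L0: in=∅ out={d,n}
  L1: in={d,n} out={d,h}
  L2: in={d} out={d}
  L3: in={d} out={d}
  L4: in={d} out={d,h}
  L5: in={d,h} out={d,h,r}
  L6: in={d,h,r} out={d}
  L7: in={d} out=∅

live-out(L5) = ["d", "h", "r"]

Answer: ["d", "h", "r"]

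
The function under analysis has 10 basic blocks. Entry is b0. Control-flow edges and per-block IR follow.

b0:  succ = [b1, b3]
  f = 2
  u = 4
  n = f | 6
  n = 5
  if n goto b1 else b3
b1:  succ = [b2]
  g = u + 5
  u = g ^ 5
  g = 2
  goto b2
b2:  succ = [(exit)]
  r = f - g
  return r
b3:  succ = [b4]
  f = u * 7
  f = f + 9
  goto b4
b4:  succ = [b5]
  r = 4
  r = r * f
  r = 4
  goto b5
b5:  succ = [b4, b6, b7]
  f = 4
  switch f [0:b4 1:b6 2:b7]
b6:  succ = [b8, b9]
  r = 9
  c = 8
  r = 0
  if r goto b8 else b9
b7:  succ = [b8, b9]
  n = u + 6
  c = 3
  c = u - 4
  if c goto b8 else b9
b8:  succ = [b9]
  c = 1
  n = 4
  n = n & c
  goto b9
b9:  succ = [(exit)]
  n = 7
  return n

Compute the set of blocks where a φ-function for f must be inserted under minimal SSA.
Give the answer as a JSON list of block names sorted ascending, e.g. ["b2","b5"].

idom tree: b1←b0 b2←b1 b3←b0 b4←b3 b5←b4 b6←b5 b7←b5 b8←b5 b9←b5
Dom∩ at merges:
  b4: preds {b3,b5}: {b0,b3} ∩ {b0,b3,b4,b5} = {b0,b3}; idom=b3
  b8: preds {b6,b7}: {b0,b3,b4,b5,b6} ∩ {b0,b3,b4,b5,b7} = {b0,b3,b4,b5}; idom=b5
  b9: preds {b6,b7,b8}: {b0,b3,b4,b5,b6} ∩ {b0,b3,b4,b5,b7} ∩ {b0,b3,b4,b5,b8} = {b0,b3,b4,b5}; idom=b5

Frontier:
  b4←b3: walk · to b3
  b4←b5: walk b5→b4 to b3
  b8←b6: walk b6 to b5
  b8←b7: walk b7 to b5
  b9←b6: walk b6 to b5
  b9←b7: walk b7 to b5
  b9←b8: walk b8 to b5
  b0 → ∅
  b1 → ∅
  b2 → ∅
  b3 → ∅
  b4 → {b4}
  b5 → {b4}
  b6 → {b8,b9}
  b7 → {b8,b9}
  b8 → {b9}
  b9 → ∅

φ for f: defs {b0,b3,b5}
  DF⁺ = {b4}

Answer: ["b4"]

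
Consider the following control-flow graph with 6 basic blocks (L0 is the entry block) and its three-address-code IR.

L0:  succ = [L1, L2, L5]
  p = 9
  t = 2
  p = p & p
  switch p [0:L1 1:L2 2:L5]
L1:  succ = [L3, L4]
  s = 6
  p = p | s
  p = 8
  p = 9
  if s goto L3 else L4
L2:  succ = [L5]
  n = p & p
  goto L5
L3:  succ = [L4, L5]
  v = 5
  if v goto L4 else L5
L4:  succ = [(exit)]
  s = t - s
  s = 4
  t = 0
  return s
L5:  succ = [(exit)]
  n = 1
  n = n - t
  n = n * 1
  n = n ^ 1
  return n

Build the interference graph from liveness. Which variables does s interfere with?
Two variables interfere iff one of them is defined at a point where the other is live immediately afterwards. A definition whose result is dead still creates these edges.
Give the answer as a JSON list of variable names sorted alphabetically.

Block summaries:
  L0: {p,t} / ∅
  L1: {p,s} / {p}
  L2: {n} / {p}
  L3: {v} / ∅
  L4: {s,t} / {s,t}
  L5: {n} / {t}

Backward fixpoint:
  L0: in=∅ out={p,t}
  L1: in={p,t} out={s,t}
  L2: in={p,t} out={t}
  L3: in={s,t} out={s,t}
  L4: in={s,t} out=∅
  L5: in={t} out=∅

Interference:
  n↔{t}
  p↔{s,t}
  s↔{p,t,v}
  t↔{n,p,s,v}
  v↔{s,t}

N(s) = ["p", "t", "v"]

Answer: ["p", "t", "v"]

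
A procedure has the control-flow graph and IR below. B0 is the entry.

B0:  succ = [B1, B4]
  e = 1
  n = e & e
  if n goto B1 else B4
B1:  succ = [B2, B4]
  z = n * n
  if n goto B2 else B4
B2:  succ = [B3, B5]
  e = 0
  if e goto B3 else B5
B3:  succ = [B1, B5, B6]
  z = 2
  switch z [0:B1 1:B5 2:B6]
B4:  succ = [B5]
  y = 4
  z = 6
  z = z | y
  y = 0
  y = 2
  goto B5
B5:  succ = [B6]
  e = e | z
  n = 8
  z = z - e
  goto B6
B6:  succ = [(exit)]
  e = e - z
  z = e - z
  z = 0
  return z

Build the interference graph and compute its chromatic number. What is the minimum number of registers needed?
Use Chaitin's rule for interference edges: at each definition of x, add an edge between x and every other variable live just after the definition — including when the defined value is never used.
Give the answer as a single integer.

def/use:
  B0: {e,n} / ∅
  B1: {z} / {n}
  B2: {e} / ∅
  B3: {z} / ∅
  B4: {y,z} / ∅
  B5: {e,n,z} / {e,z}
  B6: {e,z} / {e,z}

Liveness:
  B0 li=∅ lo={e,n}
  B1 li={e,n} lo={e,n,z}
  B2 li={n,z} lo={e,n,z}
  B3 li={e,n} lo={e,n,z}
  B4 li={e} lo={e,z}
  B5 li={e,z} lo={e,z}
  B6 li={e,z} lo=∅

Interference:
  e — {n,y,z}
  n — {e,z}
  y — {e,z}
  z — {e,n,y}

Colouring:
  clique {e,n,z} ⇒ need ≥ 3
  3-colouring: r0={e}  r1={z}  r2={n,y}
  χ = 3

Answer: 3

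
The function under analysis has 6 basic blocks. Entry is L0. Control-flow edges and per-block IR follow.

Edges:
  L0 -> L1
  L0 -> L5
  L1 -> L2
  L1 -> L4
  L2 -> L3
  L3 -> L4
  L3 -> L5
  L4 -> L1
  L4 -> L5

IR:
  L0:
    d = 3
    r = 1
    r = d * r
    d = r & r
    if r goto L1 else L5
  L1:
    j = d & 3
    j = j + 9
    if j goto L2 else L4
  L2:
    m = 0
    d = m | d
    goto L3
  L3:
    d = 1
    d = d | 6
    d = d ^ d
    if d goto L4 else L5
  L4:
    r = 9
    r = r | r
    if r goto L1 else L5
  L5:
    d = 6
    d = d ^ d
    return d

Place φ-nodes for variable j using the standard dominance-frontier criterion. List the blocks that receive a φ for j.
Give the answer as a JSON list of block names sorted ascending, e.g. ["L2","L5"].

idom tree: L1←L0 L2←L1 L3←L2 L4←L1 L5←L0
Join-block Dom:
  L1: preds {L0,L4}: {L0} ∩ {L0,L1,L4} = {L0}; idom=L0
  L4: preds {L1,L3}: {L0,L1} ∩ {L0,L1,L2,L3} = {L0,L1}; idom=L1
  L5: preds {L0,L3,L4}: {L0} ∩ {L0,L1,L2,L3} ∩ {L0,L1,L4} = {L0}; idom=L0

Frontier:
  join L1 pred L0: · stop@L0
  join L1 pred L4: L4→L1 stop@L0
  join L4 pred L1: · stop@L1
  join L4 pred L3: L3→L2 stop@L1
  join L5 pred L0: · stop@L0
  join L5 pred L3: L3→L2→L1 stop@L0
  join L5 pred L4: L4→L1 stop@L0
  L0: DF=∅
  L1: DF={L1,L5}
  L2: DF={L4,L5}
  L3: DF={L4,L5}
  L4: DF={L1,L5}
  L5: DF=∅

φ for j: defs {L1}
  DF⁺ = {L1,L5}

Answer: ["L1", "L5"]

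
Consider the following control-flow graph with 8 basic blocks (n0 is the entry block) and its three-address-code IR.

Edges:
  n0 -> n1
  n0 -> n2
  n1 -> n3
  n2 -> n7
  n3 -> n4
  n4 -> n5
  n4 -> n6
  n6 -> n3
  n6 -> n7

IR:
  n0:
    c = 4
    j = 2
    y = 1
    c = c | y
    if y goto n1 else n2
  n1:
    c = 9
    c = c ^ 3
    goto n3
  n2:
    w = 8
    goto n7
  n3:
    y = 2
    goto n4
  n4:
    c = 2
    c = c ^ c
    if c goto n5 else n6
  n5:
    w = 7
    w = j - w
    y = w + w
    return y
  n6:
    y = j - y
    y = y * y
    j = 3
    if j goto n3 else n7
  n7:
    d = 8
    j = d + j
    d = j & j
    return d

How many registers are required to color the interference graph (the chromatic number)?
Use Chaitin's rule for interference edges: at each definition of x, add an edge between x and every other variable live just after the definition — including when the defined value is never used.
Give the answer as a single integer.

Answer: 3

Analysis:
Block summaries:
  n0: {c,j,y} / ∅
  n1: {c} / ∅
  n2: {w} / ∅
  n3: {y} / ∅
  n4: {c} / ∅
  n5: {w,y} / {j}
  n6: {j,y} / {j,y}
  n7: {d,j} / {j}

Backward fixpoint:
  live n0: ∅→{j}
  live n1: {j}→{j}
  live n2: {j}→{j}
  live n3: {j}→{j,y}
  live n4: {j,y}→{j,y}
  live n5: {j}→∅
  live n6: {j,y}→{j}
  live n7: {j}→∅

Interference:
  c: {j,y}
  d: {j}
  j: {c,d,w,y}
  w: {j}
  y: {c,j}

Chromatic number:
  lower bound: {c,j,y} mutually conflict ⇒ χ ≥ 3
  assign c→R1 d→R1 j→R0 w→R1 y→R2 — no edge inside a register ⇒ χ ≤ 3
  χ = 3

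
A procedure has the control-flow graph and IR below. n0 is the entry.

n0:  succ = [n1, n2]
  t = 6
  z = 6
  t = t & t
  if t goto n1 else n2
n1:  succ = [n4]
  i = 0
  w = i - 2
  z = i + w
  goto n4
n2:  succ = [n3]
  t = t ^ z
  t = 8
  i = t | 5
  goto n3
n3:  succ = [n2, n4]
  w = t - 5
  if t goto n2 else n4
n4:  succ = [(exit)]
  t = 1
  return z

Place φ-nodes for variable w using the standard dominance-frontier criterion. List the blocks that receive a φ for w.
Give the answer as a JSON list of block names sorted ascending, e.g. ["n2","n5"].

idom tree: n1←n0 n2←n0 n3←n2 n4←n0
Dom∩ at merges:
  n2: preds {n0,n3}: {n0} ∩ {n0,n2,n3} = {n0}; idom=n0
  n4: preds {n1,n3}: {n0,n1} ∩ {n0,n2,n3} = {n0}; idom=n0

DF derivation:
  join n2 pred n0: · stop@n0
  join n2 pred n3: n3→n2 stop@n0
  join n4 pred n1: n1 stop@n0
  join n4 pred n3: n3→n2 stop@n0
  n0 → ∅
  n1 → {n4}
  n2 → {n2,n4}
  n3 → {n2,n4}
  n4 → ∅

φ for w: defs {n1,n3}
  DF⁺ = {n2,n4}

Answer: ["n2", "n4"]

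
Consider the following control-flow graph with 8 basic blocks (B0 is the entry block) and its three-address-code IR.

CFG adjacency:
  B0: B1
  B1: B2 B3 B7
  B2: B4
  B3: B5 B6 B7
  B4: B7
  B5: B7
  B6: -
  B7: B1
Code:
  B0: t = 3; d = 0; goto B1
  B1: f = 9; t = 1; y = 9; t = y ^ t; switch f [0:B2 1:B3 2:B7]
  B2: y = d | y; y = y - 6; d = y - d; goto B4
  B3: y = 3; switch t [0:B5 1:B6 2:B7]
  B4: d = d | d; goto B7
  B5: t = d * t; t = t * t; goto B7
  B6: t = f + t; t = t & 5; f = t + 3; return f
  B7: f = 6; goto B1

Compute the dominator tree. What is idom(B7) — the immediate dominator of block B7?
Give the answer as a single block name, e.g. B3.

Answer: B1

Analysis:
idom tree: B1←B0 B2←B1 B3←B1 B4←B2 B5←B3 B6←B3 B7←B1
Dom at joins:
  B1: preds {B0,B7}: {B0} ∩ {B0,B1,B7} = {B0}; idom=B0
  B7: preds {B1,B3,B4,B5}: {B0,B1} ∩ {B0,B1,B3} ∩ {B0,B1,B2,B4} ∩ {B0,B1,B3,B5} = {B0,B1}; idom=B1

idom(B7) = B1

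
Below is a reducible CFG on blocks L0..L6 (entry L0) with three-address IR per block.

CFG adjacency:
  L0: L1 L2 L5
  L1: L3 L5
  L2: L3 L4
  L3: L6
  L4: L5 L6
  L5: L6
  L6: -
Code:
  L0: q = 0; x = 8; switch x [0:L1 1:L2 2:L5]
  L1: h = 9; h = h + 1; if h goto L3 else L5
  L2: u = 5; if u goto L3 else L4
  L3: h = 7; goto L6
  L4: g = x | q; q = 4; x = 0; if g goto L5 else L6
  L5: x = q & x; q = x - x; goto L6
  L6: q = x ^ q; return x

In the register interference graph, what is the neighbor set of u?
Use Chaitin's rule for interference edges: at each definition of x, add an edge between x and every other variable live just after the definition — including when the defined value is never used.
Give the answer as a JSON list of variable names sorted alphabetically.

Per-block:
  L0 def {q,x} use ∅
  L1 def {h} use ∅
  L2 def {u} use ∅
  L3 def {h} use ∅
  L4 def {g,q,x} use {q,x}
  L5 def {q,x} use {q,x}
  L6 def {q} use {q,x}

Backward fixpoint:
  L0: in=∅ out={q,x}
  L1: in={q,x} out={q,x}
  L2: in={q,x} out={q,x}
  L3: in={q,x} out={q,x}
  L4: in={q,x} out={q,x}
  L5: in={q,x} out={q,x}
  L6: in={q,x} out=∅

Interference:
  g↔{q,x}
  h↔{q,x}
  q↔{g,h,u,x}
  u↔{q,x}
  x↔{g,h,q,u}

N(u) = ["q", "x"]

Answer: ["q", "x"]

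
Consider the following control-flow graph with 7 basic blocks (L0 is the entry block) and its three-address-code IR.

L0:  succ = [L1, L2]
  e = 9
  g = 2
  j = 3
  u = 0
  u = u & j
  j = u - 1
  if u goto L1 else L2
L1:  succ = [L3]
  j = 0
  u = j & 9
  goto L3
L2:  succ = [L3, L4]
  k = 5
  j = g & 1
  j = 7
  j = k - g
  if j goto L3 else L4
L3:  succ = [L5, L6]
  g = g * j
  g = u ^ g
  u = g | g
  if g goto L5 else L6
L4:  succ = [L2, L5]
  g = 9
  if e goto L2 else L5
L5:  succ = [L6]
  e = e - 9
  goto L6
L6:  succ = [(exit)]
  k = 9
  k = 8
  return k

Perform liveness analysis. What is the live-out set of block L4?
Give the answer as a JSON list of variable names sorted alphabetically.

Answer: ["e", "g", "u"]

Working:
Block summaries:
  L0 def {e,g,j,u} use ∅
  L1 def {j,u} use ∅
  L2 def {j,k} use {g}
  L3 def {g,u} use {g,j,u}
  L4 def {g} use {e}
  L5 def {e} use {e}
  L6 def {k} use ∅

Backward fixpoint:
  L0 li=∅ lo={e,g,u}
  L1 li={e,g} lo={e,g,j,u}
  L2 li={e,g,u} lo={e,g,j,u}
  L3 li={e,g,j,u} lo={e}
  L4 li={e,u} lo={e,g,u}
  L5 li={e} lo=∅
  L6 li=∅ lo=∅

live-out(L4) = ["e", "g", "u"]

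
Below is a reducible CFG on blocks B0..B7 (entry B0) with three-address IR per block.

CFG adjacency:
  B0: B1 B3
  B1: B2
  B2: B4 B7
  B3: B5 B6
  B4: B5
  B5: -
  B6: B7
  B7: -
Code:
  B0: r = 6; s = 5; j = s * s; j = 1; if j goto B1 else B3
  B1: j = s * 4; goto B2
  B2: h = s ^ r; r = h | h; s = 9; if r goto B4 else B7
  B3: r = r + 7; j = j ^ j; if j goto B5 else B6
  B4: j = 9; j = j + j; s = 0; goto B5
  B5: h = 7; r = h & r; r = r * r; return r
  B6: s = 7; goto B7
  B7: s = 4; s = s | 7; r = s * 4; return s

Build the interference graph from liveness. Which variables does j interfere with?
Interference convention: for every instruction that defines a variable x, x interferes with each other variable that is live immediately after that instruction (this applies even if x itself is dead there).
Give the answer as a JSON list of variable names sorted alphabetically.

Answer: ["r", "s"]

Working:
Per-block:
  B0: {j,r,s} / ∅
  B1: {j} / {s}
  B2: {h,r,s} / {r,s}
  B3: {j,r} / {j,r}
  B4: {j,s} / ∅
  B5: {h,r} / {r}
  B6: {s} / ∅
  B7: {r,s} / ∅

Liveness:
  B0 li=∅ lo={j,r,s}
  B1 li={r,s} lo={r,s}
  B2 li={r,s} lo={r}
  B3 li={j,r} lo={r}
  B4 li={r} lo={r}
  B5 li={r} lo=∅
  B6 li=∅ lo=∅
  B7 li=∅ lo=∅

Interfere edges:
  h↔{r}
  j↔{r,s}
  r↔{h,j,s}
  s↔{j,r}

N(j) = ["r", "s"]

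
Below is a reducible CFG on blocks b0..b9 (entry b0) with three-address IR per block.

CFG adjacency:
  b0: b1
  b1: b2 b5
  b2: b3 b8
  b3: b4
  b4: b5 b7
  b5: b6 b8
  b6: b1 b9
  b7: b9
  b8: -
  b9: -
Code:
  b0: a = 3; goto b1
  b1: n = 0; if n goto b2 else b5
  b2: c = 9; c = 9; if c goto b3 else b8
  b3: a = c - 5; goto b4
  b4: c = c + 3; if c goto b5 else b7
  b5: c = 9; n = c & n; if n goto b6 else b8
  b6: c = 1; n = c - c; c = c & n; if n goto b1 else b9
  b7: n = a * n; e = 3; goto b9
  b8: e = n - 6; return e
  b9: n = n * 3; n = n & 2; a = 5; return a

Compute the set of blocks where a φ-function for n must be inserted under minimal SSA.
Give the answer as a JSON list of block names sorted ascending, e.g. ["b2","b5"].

Answer: ["b1", "b8", "b9"]

Analysis:
idom tree: b1←b0 b2←b1 b3←b2 b4←b3 b5←b1 b6←b5 b7←b4 b8←b1 b9←b1
Dom at joins:
  b1: preds {b0,b6}: {b0} ∩ {b0,b1,b5,b6} = {b0}; idom=b0
  b5: preds {b1,b4}: {b0,b1} ∩ {b0,b1,b2,b3,b4} = {b0,b1}; idom=b1
  b8: preds {b2,b5}: {b0,b1,b2} ∩ {b0,b1,b5} = {b0,b1}; idom=b1
  b9: preds {b6,b7}: {b0,b1,b5,b6} ∩ {b0,b1,b2,b3,b4,b7} = {b0,b1}; idom=b1

DF derivation:
  join b1 pred b0: · stop@b0
  join b1 pred b6: b6→b5→b1 stop@b0
  join b5 pred b1: · stop@b1
  join b5 pred b4: b4→b3→b2 stop@b1
  join b8 pred b2: b2 stop@b1
  join b8 pred b5: b5 stop@b1
  join b9 pred b6: b6→b5 stop@b1
  join b9 pred b7: b7→b4→b3→b2 stop@b1
  DF(b0)=∅
  DF(b1)={b1}
  DF(b2)={b5,b8,b9}
  DF(b3)={b5,b9}
  DF(b4)={b5,b9}
  DF(b5)={b1,b8,b9}
  DF(b6)={b1,b9}
  DF(b7)={b9}
  DF(b8)=∅
  DF(b9)=∅

φ for n: defs {b1,b5,b6,b7,b9}
  DF⁺ = {b1,b8,b9}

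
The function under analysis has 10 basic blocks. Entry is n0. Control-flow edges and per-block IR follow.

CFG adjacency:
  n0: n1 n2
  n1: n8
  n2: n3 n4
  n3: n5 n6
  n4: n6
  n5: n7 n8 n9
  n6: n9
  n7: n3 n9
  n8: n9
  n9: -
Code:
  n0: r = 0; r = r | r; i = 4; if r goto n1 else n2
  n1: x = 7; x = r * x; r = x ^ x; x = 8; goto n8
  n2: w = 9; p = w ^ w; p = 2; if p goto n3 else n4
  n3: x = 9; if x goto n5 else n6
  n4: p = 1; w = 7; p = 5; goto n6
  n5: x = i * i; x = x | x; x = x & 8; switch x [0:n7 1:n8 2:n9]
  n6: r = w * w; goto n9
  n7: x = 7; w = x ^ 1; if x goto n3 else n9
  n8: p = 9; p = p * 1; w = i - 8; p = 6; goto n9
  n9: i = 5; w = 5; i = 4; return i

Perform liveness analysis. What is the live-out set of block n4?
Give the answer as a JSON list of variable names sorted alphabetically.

def/use:
  n0: {i,r} / ∅
  n1: {r,x} / {r}
  n2: {p,w} / ∅
  n3: {x} / ∅
  n4: {p,w} / ∅
  n5: {x} / {i}
  n6: {r} / {w}
  n7: {w,x} / ∅
  n8: {p,w} / {i}
  n9: {i,w} / ∅

Live sets:
  n0 li=∅ lo={i,r}
  n1 li={i,r} lo={i}
  n2 li={i} lo={i,w}
  n3 li={i,w} lo={i,w}
  n4 li=∅ lo={w}
  n5 li={i} lo={i}
  n6 li={w} lo=∅
  n7 li={i} lo={i,w}
  n8 li={i} lo=∅
  n9 li=∅ lo=∅

live-out(n4) = ["w"]

Answer: ["w"]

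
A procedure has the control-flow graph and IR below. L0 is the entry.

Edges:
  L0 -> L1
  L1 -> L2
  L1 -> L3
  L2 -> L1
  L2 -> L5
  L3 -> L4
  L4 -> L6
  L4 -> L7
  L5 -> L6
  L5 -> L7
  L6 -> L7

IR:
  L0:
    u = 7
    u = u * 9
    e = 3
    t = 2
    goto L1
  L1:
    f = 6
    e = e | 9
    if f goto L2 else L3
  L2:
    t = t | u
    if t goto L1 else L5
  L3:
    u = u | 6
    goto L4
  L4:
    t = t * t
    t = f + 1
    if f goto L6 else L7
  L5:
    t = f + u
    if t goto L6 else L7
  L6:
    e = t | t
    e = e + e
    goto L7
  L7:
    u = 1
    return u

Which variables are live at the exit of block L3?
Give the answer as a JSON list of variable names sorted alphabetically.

Answer: ["f", "t"]

Analysis:
Per-block:
  L0: def={e,t,u} ue=∅
  L1: def={e,f} ue={e}
  L2: def={t} ue={t,u}
  L3: def={u} ue={u}
  L4: def={t} ue={f,t}
  L5: def={t} ue={f,u}
  L6: def={e} ue={t}
  L7: def={u} ue=∅

Live sets:
  live L0: ∅→{e,t,u}
  live L1: {e,t,u}→{e,f,t,u}
  live L2: {e,f,t,u}→{e,f,t,u}
  live L3: {f,t,u}→{f,t}
  live L4: {f,t}→{t}
  live L5: {f,u}→{t}
  live L6: {t}→∅
  live L7: ∅→∅

live-out(L3) = ["f", "t"]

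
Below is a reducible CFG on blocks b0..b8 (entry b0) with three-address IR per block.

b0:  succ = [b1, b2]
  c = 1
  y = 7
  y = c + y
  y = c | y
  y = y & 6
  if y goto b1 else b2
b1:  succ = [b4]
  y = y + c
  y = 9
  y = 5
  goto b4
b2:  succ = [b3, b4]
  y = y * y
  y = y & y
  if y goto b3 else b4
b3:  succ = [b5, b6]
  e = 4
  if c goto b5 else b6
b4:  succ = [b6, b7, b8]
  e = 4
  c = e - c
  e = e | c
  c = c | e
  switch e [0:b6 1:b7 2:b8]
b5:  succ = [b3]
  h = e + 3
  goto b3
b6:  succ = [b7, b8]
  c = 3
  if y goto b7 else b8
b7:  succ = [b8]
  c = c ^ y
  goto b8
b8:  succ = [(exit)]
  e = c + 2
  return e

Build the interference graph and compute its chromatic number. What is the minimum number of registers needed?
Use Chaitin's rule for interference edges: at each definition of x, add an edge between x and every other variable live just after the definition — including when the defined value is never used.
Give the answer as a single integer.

Block summaries:
  b0: def={c,y} ue=∅
  b1: def={y} ue={c,y}
  b2: def={y} ue={y}
  b3: def={e} ue={c}
  b4: def={c,e} ue={c}
  b5: def={h} ue={e}
  b6: def={c} ue={y}
  b7: def={c} ue={c,y}
  b8: def={e} ue={c}

Live sets:
  live b0: ∅→{c,y}
  live b1: {c,y}→{c,y}
  live b2: {c,y}→{c,y}
  live b3: {c,y}→{c,e,y}
  live b4: {c,y}→{c,y}
  live b5: {c,e,y}→{c,y}
  live b6: {y}→{c,y}
  live b7: {c,y}→{c}
  live b8: {c}→∅

Interference:
  c: {e,h,y}
  e: {c,y}
  h: {c,y}
  y: {c,e,h}

Registers:
  {c,e,y} pairwise interfere (3-clique) ⇒ χ ≥ 3
  3-colouring: R0={c}  R1={y}  R2={e,h}
  χ = 3

Answer: 3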